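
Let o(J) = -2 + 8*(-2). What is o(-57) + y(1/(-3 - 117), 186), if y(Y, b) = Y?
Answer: -2161/120 ≈ -18.008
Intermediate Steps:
o(J) = -18 (o(J) = -2 - 16 = -18)
o(-57) + y(1/(-3 - 117), 186) = -18 + 1/(-3 - 117) = -18 + 1/(-120) = -18 - 1/120 = -2161/120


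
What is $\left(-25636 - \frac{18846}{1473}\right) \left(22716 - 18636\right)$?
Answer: $- \frac{51381716640}{491} \approx -1.0465 \cdot 10^{8}$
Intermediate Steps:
$\left(-25636 - \frac{18846}{1473}\right) \left(22716 - 18636\right) = \left(-25636 - \frac{6282}{491}\right) 4080 = \left(- \frac{12593558}{491}\right) 4080 = - \frac{51381716640}{491}$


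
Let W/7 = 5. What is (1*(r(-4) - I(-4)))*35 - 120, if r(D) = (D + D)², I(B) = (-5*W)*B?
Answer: -22380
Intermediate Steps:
W = 35 (W = 7*5 = 35)
I(B) = -175*B (I(B) = (-5*35)*B = -175*B)
r(D) = 4*D² (r(D) = (2*D)² = 4*D²)
(1*(r(-4) - I(-4)))*35 - 120 = (1*(4*(-4)² - (-175)*(-4)))*35 - 120 = (1*(4*16 - 1*700))*35 - 120 = (1*(64 - 700))*35 - 120 = (1*(-636))*35 - 120 = -636*35 - 120 = -22260 - 120 = -22380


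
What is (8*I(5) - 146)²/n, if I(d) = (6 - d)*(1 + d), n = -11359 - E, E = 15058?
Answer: -9604/26417 ≈ -0.36355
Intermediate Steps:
n = -26417 (n = -11359 - 1*15058 = -11359 - 15058 = -26417)
I(d) = (1 + d)*(6 - d)
(8*I(5) - 146)²/n = (8*(6 - 1*5² + 5*5) - 146)²/(-26417) = (8*(6 - 1*25 + 25) - 146)²*(-1/26417) = (8*(6 - 25 + 25) - 146)²*(-1/26417) = (8*6 - 146)²*(-1/26417) = (48 - 146)²*(-1/26417) = (-98)²*(-1/26417) = 9604*(-1/26417) = -9604/26417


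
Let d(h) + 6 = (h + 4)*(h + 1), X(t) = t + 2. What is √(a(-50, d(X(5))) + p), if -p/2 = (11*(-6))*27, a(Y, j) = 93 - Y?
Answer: √3707 ≈ 60.885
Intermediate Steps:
X(t) = 2 + t
d(h) = -6 + (1 + h)*(4 + h) (d(h) = -6 + (h + 4)*(h + 1) = -6 + (4 + h)*(1 + h) = -6 + (1 + h)*(4 + h))
p = 3564 (p = -2*11*(-6)*27 = -(-132)*27 = -2*(-1782) = 3564)
√(a(-50, d(X(5))) + p) = √((93 - 1*(-50)) + 3564) = √((93 + 50) + 3564) = √(143 + 3564) = √3707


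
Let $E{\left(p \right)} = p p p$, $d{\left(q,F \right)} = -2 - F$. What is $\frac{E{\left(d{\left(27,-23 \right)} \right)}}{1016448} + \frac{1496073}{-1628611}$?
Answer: $- \frac{501865947411}{551799464576} \approx -0.90951$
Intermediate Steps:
$E{\left(p \right)} = p^{3}$ ($E{\left(p \right)} = p^{2} p = p^{3}$)
$\frac{E{\left(d{\left(27,-23 \right)} \right)}}{1016448} + \frac{1496073}{-1628611} = \frac{\left(-2 - -23\right)^{3}}{1016448} + \frac{1496073}{-1628611} = \left(-2 + 23\right)^{3} \cdot \frac{1}{1016448} + 1496073 \left(- \frac{1}{1628611}\right) = 21^{3} \cdot \frac{1}{1016448} - \frac{1496073}{1628611} = 9261 \cdot \frac{1}{1016448} - \frac{1496073}{1628611} = \frac{3087}{338816} - \frac{1496073}{1628611} = - \frac{501865947411}{551799464576}$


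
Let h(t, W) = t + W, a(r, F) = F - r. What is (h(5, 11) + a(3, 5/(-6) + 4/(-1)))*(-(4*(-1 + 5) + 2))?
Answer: -147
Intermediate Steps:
h(t, W) = W + t
(h(5, 11) + a(3, 5/(-6) + 4/(-1)))*(-(4*(-1 + 5) + 2)) = ((11 + 5) + ((5/(-6) + 4/(-1)) - 1*3))*(-(4*(-1 + 5) + 2)) = (16 + ((5*(-⅙) + 4*(-1)) - 3))*(-(4*4 + 2)) = (16 + ((-⅚ - 4) - 3))*(-(16 + 2)) = (16 + (-29/6 - 3))*(-1*18) = (16 - 47/6)*(-18) = (49/6)*(-18) = -147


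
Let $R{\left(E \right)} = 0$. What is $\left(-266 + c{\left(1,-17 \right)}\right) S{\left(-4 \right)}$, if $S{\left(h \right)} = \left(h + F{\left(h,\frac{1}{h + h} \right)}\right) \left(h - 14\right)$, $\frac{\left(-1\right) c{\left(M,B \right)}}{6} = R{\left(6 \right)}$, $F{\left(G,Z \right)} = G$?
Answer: $-38304$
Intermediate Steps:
$c{\left(M,B \right)} = 0$ ($c{\left(M,B \right)} = \left(-6\right) 0 = 0$)
$S{\left(h \right)} = 2 h \left(-14 + h\right)$ ($S{\left(h \right)} = \left(h + h\right) \left(h - 14\right) = 2 h \left(-14 + h\right)$)
$\left(-266 + c{\left(1,-17 \right)}\right) S{\left(-4 \right)} = \left(-266 + 0\right) 2 \left(-4\right) \left(-14 - 4\right) = - 266 \cdot 2 \left(-4\right) \left(-18\right) = \left(-266\right) 144 = -38304$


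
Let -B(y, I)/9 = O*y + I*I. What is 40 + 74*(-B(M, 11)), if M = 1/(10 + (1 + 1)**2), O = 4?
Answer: 565714/7 ≈ 80816.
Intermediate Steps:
M = 1/14 (M = 1/(10 + 2**2) = 1/(10 + 4) = 1/14 ≈ 0.071429)
B(y, I) = -36*y - 9*I**2 (B(y, I) = -9*(4*y + I*I) = -9*(4*y + I**2) = -9*(I**2 + 4*y) = -36*y - 9*I**2)
40 + 74*(-B(M, 11)) = 40 + 74*(-(-36*1/14 - 9*11**2)) = 40 + 74*(-(-18/7 - 9*121)) = 40 + 74*(-(-18/7 - 1089)) = 40 + 74*(-1*(-7641/7)) = 40 + 74*(7641/7) = 40 + 565434/7 = 565714/7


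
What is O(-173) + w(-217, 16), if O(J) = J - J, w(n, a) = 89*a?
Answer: 1424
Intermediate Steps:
O(J) = 0
O(-173) + w(-217, 16) = 0 + 89*16 = 0 + 1424 = 1424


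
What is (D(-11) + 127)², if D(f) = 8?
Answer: 18225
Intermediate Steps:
(D(-11) + 127)² = (8 + 127)² = 135² = 18225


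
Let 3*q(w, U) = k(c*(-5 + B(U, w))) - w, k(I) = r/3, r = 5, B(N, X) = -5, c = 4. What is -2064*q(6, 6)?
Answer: 8944/3 ≈ 2981.3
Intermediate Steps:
k(I) = 5/3
q(w, U) = 5/9 - w/3 (q(w, U) = (5/3 - w)/3 = 5/9 - w/3)
-2064*q(6, 6) = -2064*(5/9 - ⅓*6) = -2064*(5/9 - 2) = -2064*(-13/9) = 8944/3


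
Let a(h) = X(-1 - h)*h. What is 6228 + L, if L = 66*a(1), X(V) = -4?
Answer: 5964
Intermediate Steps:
a(h) = -4*h
L = -264 (L = 66*(-4*1) = 66*(-4) = -264)
6228 + L = 6228 - 264 = 5964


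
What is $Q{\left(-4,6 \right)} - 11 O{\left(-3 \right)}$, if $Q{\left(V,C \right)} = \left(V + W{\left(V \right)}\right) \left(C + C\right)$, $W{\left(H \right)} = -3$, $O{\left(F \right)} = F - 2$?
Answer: $-29$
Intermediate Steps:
$O{\left(F \right)} = -2 + F$
$Q{\left(V,C \right)} = 2 C \left(-3 + V\right)$ ($Q{\left(V,C \right)} = \left(V - 3\right) \left(C + C\right) = \left(-3 + V\right) 2 C = 2 C \left(-3 + V\right)$)
$Q{\left(-4,6 \right)} - 11 O{\left(-3 \right)} = 2 \cdot 6 \left(-3 - 4\right) - 11 \left(-2 - 3\right) = 2 \cdot 6 \left(-7\right) - -55 = -84 + 55 = -29$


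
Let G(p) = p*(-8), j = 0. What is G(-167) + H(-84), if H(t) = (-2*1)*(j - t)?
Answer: 1168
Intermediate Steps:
G(p) = -8*p
H(t) = 2*t (H(t) = (-2*1)*(0 - t) = -(-2)*t = 2*t)
G(-167) + H(-84) = -8*(-167) + 2*(-84) = 1336 - 168 = 1168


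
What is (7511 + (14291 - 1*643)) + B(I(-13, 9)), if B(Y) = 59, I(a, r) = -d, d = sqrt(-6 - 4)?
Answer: 21218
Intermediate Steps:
d = I*sqrt(10) (d = sqrt(-10) = I*sqrt(10) ≈ 3.1623*I)
I(a, r) = -I*sqrt(10)
(7511 + (14291 - 1*643)) + B(I(-13, 9)) = (7511 + (14291 - 1*643)) + 59 = (7511 + (14291 - 643)) + 59 = (7511 + 13648) + 59 = 21159 + 59 = 21218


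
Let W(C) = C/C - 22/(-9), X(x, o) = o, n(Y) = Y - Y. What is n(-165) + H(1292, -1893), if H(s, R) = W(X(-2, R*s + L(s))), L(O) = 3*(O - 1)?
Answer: 31/9 ≈ 3.4444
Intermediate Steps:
L(O) = -3 + 3*O (L(O) = 3*(-1 + O) = -3 + 3*O)
n(Y) = 0
W(C) = 31/9 (W(C) = 1 - 22*(-⅑) = 1 + 22/9 = 31/9)
H(s, R) = 31/9
n(-165) + H(1292, -1893) = 0 + 31/9 = 31/9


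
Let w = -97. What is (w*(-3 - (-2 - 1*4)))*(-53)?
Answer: 15423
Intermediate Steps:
(w*(-3 - (-2 - 1*4)))*(-53) = -97*(-3 - (-2 - 1*4))*(-53) = -97*(-3 - (-2 - 4))*(-53) = -97*(-3 - 1*(-6))*(-53) = -97*(-3 + 6)*(-53) = -97*3*(-53) = -291*(-53) = 15423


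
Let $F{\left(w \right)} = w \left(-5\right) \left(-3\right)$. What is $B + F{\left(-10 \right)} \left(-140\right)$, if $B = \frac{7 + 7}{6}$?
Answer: $\frac{63007}{3} \approx 21002.0$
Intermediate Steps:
$B = \frac{7}{3}$ ($B = 14 \cdot \frac{1}{6} = \frac{7}{3} \approx 2.3333$)
$F{\left(w \right)} = 15 w$ ($F{\left(w \right)} = - 5 w \left(-3\right) = 15 w$)
$B + F{\left(-10 \right)} \left(-140\right) = \frac{7}{3} + 15 \left(-10\right) \left(-140\right) = \frac{7}{3} - -21000 = \frac{7}{3} + 21000 = \frac{63007}{3}$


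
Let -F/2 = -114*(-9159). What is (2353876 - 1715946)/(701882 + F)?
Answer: -63793/138637 ≈ -0.46014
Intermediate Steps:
F = -2088252 (F = -(-228)*(-9159) = -2*1044126 = -2088252)
(2353876 - 1715946)/(701882 + F) = (2353876 - 1715946)/(701882 - 2088252) = 637930/(-1386370) = 637930*(-1/1386370) = -63793/138637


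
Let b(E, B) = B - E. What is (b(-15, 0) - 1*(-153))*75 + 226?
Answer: 12826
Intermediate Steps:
(b(-15, 0) - 1*(-153))*75 + 226 = ((0 - 1*(-15)) - 1*(-153))*75 + 226 = ((0 + 15) + 153)*75 + 226 = (15 + 153)*75 + 226 = 168*75 + 226 = 12600 + 226 = 12826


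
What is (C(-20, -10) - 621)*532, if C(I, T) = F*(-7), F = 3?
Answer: -341544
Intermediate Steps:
C(I, T) = -21 (C(I, T) = 3*(-7) = -21)
(C(-20, -10) - 621)*532 = (-21 - 621)*532 = -642*532 = -341544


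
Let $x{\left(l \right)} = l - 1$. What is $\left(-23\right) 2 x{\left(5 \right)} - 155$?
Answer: $-339$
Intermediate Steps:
$x{\left(l \right)} = -1 + l$
$\left(-23\right) 2 x{\left(5 \right)} - 155 = \left(-23\right) 2 \left(-1 + 5\right) - 155 = \left(-46\right) 4 - 155 = -184 - 155 = -339$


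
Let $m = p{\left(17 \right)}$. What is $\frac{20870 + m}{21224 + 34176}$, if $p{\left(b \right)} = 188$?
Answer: $\frac{10529}{27700} \approx 0.38011$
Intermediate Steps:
$m = 188$
$\frac{20870 + m}{21224 + 34176} = \frac{20870 + 188}{21224 + 34176} = \frac{21058}{55400} = 21058 \cdot \frac{1}{55400} = \frac{10529}{27700}$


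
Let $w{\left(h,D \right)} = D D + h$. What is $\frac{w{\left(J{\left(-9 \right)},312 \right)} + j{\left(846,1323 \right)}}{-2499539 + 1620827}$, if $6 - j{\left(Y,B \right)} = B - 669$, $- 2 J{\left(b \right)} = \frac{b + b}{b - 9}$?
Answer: $- \frac{193391}{1757424} \approx -0.11004$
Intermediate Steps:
$J{\left(b \right)} = - \frac{b}{-9 + b}$ ($J{\left(b \right)} = - \frac{\left(b + b\right) \frac{1}{b - 9}}{2} = - \frac{2 b \frac{1}{-9 + b}}{2} = - \frac{b}{-9 + b}$)
$w{\left(h,D \right)} = h + D^{2}$ ($w{\left(h,D \right)} = D^{2} + h = h + D^{2}$)
$j{\left(Y,B \right)} = 675 - B$ ($j{\left(Y,B \right)} = 6 - \left(B - 669\right) = 6 - \left(-669 + B\right) = 675 - B$)
$\frac{w{\left(J{\left(-9 \right)},312 \right)} + j{\left(846,1323 \right)}}{-2499539 + 1620827} = \frac{\left(\left(-1\right) \left(-9\right) \frac{1}{-9 - 9} + 312^{2}\right) + \left(675 - 1323\right)}{-2499539 + 1620827} = \frac{\left(\left(-1\right) \left(-9\right) \frac{1}{-18} + 97344\right) + \left(675 - 1323\right)}{-878712} = \left(\left(\left(-1\right) \left(-9\right) \left(- \frac{1}{18}\right) + 97344\right) - 648\right) \left(- \frac{1}{878712}\right) = \left(\left(- \frac{1}{2} + 97344\right) - 648\right) \left(- \frac{1}{878712}\right) = \left(\frac{194687}{2} - 648\right) \left(- \frac{1}{878712}\right) = \frac{193391}{2} \left(- \frac{1}{878712}\right) = - \frac{193391}{1757424}$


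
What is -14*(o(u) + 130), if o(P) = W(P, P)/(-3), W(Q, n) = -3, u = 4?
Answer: -1834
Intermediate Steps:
o(P) = 1 (o(P) = -3/(-3) = -3*(-⅓) = 1)
-14*(o(u) + 130) = -14*(1 + 130) = -14*131 = -1834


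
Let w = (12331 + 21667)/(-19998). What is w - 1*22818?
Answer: -228174181/9999 ≈ -22820.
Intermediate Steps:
w = -16999/9999 (w = 33998*(-1/19998) = -16999/9999 ≈ -1.7001)
w - 1*22818 = -16999/9999 - 1*22818 = -16999/9999 - 22818 = -228174181/9999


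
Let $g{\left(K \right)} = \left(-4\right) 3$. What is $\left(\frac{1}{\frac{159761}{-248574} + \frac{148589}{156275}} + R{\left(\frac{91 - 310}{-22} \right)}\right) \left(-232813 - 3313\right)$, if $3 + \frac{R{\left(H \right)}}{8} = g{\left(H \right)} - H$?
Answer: $\frac{79289228589380628}{1709815973} \approx 4.6373 \cdot 10^{7}$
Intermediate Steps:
$g{\left(K \right)} = -12$
$R{\left(H \right)} = -120 - 8 H$ ($R{\left(H \right)} = -24 + 8 \left(-12 - H\right) = -24 - \left(96 + 8 H\right) = -120 - 8 H$)
$\left(\frac{1}{\frac{159761}{-248574} + \frac{148589}{156275}} + R{\left(\frac{91 - 310}{-22} \right)}\right) \left(-232813 - 3313\right) = \left(\frac{1}{\frac{159761}{-248574} + \frac{148589}{156275}} - \left(120 + 8 \frac{91 - 310}{-22}\right)\right) \left(-232813 - 3313\right) = \left(\frac{1}{159761 \left(- \frac{1}{248574}\right) + 148589 \cdot \frac{1}{156275}} - \left(120 + 8 \left(91 - 310\right) \left(- \frac{1}{22}\right)\right)\right) \left(-236126\right) = \left(\frac{1}{- \frac{159761}{248574} + \frac{21227}{22325}} - \left(120 + 8 \left(\left(-219\right) \left(- \frac{1}{22}\right)\right)\right)\right) \left(-236126\right) = \left(\frac{1}{\frac{1709815973}{5549414550}} - \frac{2196}{11}\right) \left(-236126\right) = \left(\frac{5549414550}{1709815973} - \frac{2196}{11}\right) \left(-236126\right) = \left(- \frac{3693712316658}{18807975703}\right) \left(-236126\right) = \frac{79289228589380628}{1709815973}$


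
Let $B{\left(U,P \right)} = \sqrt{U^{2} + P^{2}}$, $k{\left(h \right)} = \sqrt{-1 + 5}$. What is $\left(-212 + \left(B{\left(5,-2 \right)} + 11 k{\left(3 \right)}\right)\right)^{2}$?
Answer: $\left(190 - \sqrt{29}\right)^{2} \approx 34083.0$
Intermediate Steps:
$k{\left(h \right)} = 2$ ($k{\left(h \right)} = \sqrt{4} = 2$)
$B{\left(U,P \right)} = \sqrt{P^{2} + U^{2}}$
$\left(-212 + \left(B{\left(5,-2 \right)} + 11 k{\left(3 \right)}\right)\right)^{2} = \left(-212 + \left(\sqrt{\left(-2\right)^{2} + 5^{2}} + 11 \cdot 2\right)\right)^{2} = \left(-212 + \left(\sqrt{4 + 25} + 22\right)\right)^{2} = \left(-212 + \left(\sqrt{29} + 22\right)\right)^{2} = \left(-212 + \left(22 + \sqrt{29}\right)\right)^{2} = \left(-190 + \sqrt{29}\right)^{2}$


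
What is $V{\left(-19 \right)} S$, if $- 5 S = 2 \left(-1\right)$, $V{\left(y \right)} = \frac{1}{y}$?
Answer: $- \frac{2}{95} \approx -0.021053$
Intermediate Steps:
$S = \frac{2}{5}$ ($S = - \frac{2 \left(-1\right)}{5} = \left(- \frac{1}{5}\right) \left(-2\right) = \frac{2}{5} \approx 0.4$)
$V{\left(-19 \right)} S = \frac{1}{-19} \cdot \frac{2}{5} = \left(- \frac{1}{19}\right) \frac{2}{5} = - \frac{2}{95}$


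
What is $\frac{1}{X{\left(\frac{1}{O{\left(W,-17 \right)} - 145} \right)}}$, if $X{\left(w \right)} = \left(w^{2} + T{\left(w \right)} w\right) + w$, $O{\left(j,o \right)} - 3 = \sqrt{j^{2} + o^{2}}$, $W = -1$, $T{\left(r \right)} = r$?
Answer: $- \frac{278120}{1931} + \frac{9653 \sqrt{290}}{9655} \approx -127.0$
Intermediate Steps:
$O{\left(j,o \right)} = 3 + \sqrt{j^{2} + o^{2}}$
$X{\left(w \right)} = w + 2 w^{2}$ ($X{\left(w \right)} = \left(w^{2} + w w\right) + w = \left(w^{2} + w^{2}\right) + w = 2 w^{2} + w = w + 2 w^{2}$)
$\frac{1}{X{\left(\frac{1}{O{\left(W,-17 \right)} - 145} \right)}} = \frac{1}{\frac{1}{\left(3 + \sqrt{\left(-1\right)^{2} + \left(-17\right)^{2}}\right) - 145} \left(1 + \frac{2}{\left(3 + \sqrt{\left(-1\right)^{2} + \left(-17\right)^{2}}\right) - 145}\right)} = \frac{1}{\frac{1}{\left(3 + \sqrt{1 + 289}\right) - 145} \left(1 + \frac{2}{\left(3 + \sqrt{1 + 289}\right) - 145}\right)} = \frac{1}{\frac{1}{\left(3 + \sqrt{290}\right) - 145} \left(1 + \frac{2}{\left(3 + \sqrt{290}\right) - 145}\right)} = \frac{1}{\frac{1}{-142 + \sqrt{290}} \left(1 + \frac{2}{-142 + \sqrt{290}}\right)} = \frac{-142 + \sqrt{290}}{1 + \frac{2}{-142 + \sqrt{290}}}$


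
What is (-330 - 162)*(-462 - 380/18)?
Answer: 713072/3 ≈ 2.3769e+5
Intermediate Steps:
(-330 - 162)*(-462 - 380/18) = -492*(-462 - 380*1/18) = -492*(-462 - 190/9) = -492*(-4348/9) = 713072/3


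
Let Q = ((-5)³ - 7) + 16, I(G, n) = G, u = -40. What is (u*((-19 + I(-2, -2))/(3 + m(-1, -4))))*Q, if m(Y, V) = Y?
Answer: -48720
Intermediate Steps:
Q = -116 (Q = (-125 - 7) + 16 = -132 + 16 = -116)
(u*((-19 + I(-2, -2))/(3 + m(-1, -4))))*Q = -40*(-19 - 2)/(3 - 1)*(-116) = -(-840)/2*(-116) = -40*(-21/2)*(-116) = 420*(-116) = -48720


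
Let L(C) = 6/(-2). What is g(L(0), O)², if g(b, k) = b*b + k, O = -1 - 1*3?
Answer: 25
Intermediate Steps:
O = -4 (O = -1 - 3 = -4)
L(C) = -3 (L(C) = 6*(-½) = -3)
g(b, k) = k + b² (g(b, k) = b² + k = k + b²)
g(L(0), O)² = (-4 + (-3)²)² = (-4 + 9)² = 5² = 25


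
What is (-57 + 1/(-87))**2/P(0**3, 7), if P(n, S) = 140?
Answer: 1230080/52983 ≈ 23.216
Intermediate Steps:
(-57 + 1/(-87))**2/P(0**3, 7) = (-57 + 1/(-87))**2/140 = (-57 - 1/87)**2*(1/140) = (-4960/87)**2*(1/140) = (24601600/7569)*(1/140) = 1230080/52983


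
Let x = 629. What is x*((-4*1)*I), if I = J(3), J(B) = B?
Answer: -7548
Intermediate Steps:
I = 3
x*((-4*1)*I) = 629*(-4*1*3) = 629*(-4*3) = 629*(-12) = -7548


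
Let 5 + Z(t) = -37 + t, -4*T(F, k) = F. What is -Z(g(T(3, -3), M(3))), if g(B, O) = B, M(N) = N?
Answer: 171/4 ≈ 42.750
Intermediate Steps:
T(F, k) = -F/4
Z(t) = -42 + t (Z(t) = -5 + (-37 + t) = -42 + t)
-Z(g(T(3, -3), M(3))) = -(-42 - 1/4*3) = -(-42 - 3/4) = -1*(-171/4) = 171/4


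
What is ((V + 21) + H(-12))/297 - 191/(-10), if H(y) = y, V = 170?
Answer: 58517/2970 ≈ 19.703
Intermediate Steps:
((V + 21) + H(-12))/297 - 191/(-10) = ((170 + 21) - 12)/297 - 191/(-10) = (191 - 12)*(1/297) - 191*(-⅒) = 179*(1/297) + 191/10 = 179/297 + 191/10 = 58517/2970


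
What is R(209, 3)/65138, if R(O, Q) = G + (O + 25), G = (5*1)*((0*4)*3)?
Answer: 117/32569 ≈ 0.0035924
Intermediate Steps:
G = 0 (G = 5*(0*3) = 5*0 = 0)
R(O, Q) = 25 + O (R(O, Q) = 0 + (O + 25) = 0 + (25 + O) = 25 + O)
R(209, 3)/65138 = (25 + 209)/65138 = 234*(1/65138) = 117/32569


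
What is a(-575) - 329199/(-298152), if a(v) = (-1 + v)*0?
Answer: 109733/99384 ≈ 1.1041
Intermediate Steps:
a(v) = 0
a(-575) - 329199/(-298152) = 0 - 329199/(-298152) = 0 - 329199*(-1)/298152 = 0 - 1*(-109733/99384) = 0 + 109733/99384 = 109733/99384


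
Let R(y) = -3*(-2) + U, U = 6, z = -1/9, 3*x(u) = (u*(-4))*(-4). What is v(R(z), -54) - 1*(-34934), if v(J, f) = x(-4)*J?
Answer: 34678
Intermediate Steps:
x(u) = 16*u/3 (x(u) = ((u*(-4))*(-4))/3 = (-4*u*(-4))/3 = (16*u)/3 = 16*u/3)
z = -1/9 (z = -1*1/9 = -1/9 ≈ -0.11111)
R(y) = 12 (R(y) = -3*(-2) + 6 = 6 + 6 = 12)
v(J, f) = -64*J/3 (v(J, f) = ((16/3)*(-4))*J = -64*J/3)
v(R(z), -54) - 1*(-34934) = -64/3*12 - 1*(-34934) = -256 + 34934 = 34678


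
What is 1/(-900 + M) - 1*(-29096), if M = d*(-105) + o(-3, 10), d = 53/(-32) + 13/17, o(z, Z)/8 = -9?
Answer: 13903319384/477843 ≈ 29096.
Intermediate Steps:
o(z, Z) = -72 (o(z, Z) = 8*(-9) = -72)
d = -485/544 (d = 53*(-1/32) + 13*(1/17) = -53/32 + 13/17 = -485/544 ≈ -0.89154)
M = 11757/544 (M = -485/544*(-105) - 72 = 50925/544 - 72 = 11757/544 ≈ 21.612)
1/(-900 + M) - 1*(-29096) = 1/(-900 + 11757/544) - 1*(-29096) = 1/(-477843/544) + 29096 = -544/477843 + 29096 = 13903319384/477843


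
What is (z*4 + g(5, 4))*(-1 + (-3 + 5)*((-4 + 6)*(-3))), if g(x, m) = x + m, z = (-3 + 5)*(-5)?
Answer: 403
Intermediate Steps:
z = -10 (z = 2*(-5) = -10)
g(x, m) = m + x
(z*4 + g(5, 4))*(-1 + (-3 + 5)*((-4 + 6)*(-3))) = (-10*4 + (4 + 5))*(-1 + (-3 + 5)*((-4 + 6)*(-3))) = (-40 + 9)*(-1 + 2*(2*(-3))) = -31*(-1 + 2*(-6)) = -31*(-1 - 12) = -31*(-13) = 403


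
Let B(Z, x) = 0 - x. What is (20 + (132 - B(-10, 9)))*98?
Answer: 15778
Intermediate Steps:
B(Z, x) = -x
(20 + (132 - B(-10, 9)))*98 = (20 + (132 - (-1)*9))*98 = (20 + (132 - 1*(-9)))*98 = (20 + (132 + 9))*98 = (20 + 141)*98 = 161*98 = 15778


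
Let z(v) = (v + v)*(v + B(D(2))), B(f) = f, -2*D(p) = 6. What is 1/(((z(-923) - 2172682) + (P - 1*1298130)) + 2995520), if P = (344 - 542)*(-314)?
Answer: 1/1296276 ≈ 7.7144e-7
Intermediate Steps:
D(p) = -3 (D(p) = -½*6 = -3)
P = 62172 (P = -198*(-314) = 62172)
z(v) = 2*v*(-3 + v) (z(v) = (v + v)*(v - 3) = (2*v)*(-3 + v) = 2*v*(-3 + v))
1/(((z(-923) - 2172682) + (P - 1*1298130)) + 2995520) = 1/(((2*(-923)*(-3 - 923) - 2172682) + (62172 - 1*1298130)) + 2995520) = 1/(((2*(-923)*(-926) - 2172682) + (62172 - 1298130)) + 2995520) = 1/(((1709396 - 2172682) - 1235958) + 2995520) = 1/((-463286 - 1235958) + 2995520) = 1/(-1699244 + 2995520) = 1/1296276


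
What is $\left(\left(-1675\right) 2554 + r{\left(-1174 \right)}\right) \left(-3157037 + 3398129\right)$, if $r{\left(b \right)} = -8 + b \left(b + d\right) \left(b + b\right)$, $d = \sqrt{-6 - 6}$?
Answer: $-781251394686552 + 1329165269568 i \sqrt{3} \approx -7.8125 \cdot 10^{14} + 2.3022 \cdot 10^{12} i$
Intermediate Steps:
$d = 2 i \sqrt{3}$ ($d = \sqrt{-12} = 2 i \sqrt{3} \approx 3.4641 i$)
$r{\left(b \right)} = -8 + 2 b^{2} \left(b + 2 i \sqrt{3}\right)$ ($r{\left(b \right)} = -8 + b \left(b + 2 i \sqrt{3}\right) \left(b + b\right) = -8 + b \left(b + 2 i \sqrt{3}\right) 2 b = -8 + b 2 b \left(b + 2 i \sqrt{3}\right) = -8 + 2 b^{2} \left(b + 2 i \sqrt{3}\right)$)
$\left(\left(-1675\right) 2554 + r{\left(-1174 \right)}\right) \left(-3157037 + 3398129\right) = \left(\left(-1675\right) 2554 + \left(-8 + 2 \left(-1174\right)^{3} + 4 i \sqrt{3} \left(-1174\right)^{2}\right)\right) \left(-3157037 + 3398129\right) = \left(-4277950 + \left(-8 + 2 \left(-1618096024\right) + 4 i \sqrt{3} \cdot 1378276\right)\right) 241092 = \left(-4277950 - \left(3236192056 - 5513104 i \sqrt{3}\right)\right) 241092 = \left(-3240470006 + 5513104 i \sqrt{3}\right) 241092 = -781251394686552 + 1329165269568 i \sqrt{3}$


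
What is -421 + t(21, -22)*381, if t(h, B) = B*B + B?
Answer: 175601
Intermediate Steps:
t(h, B) = B + B**2 (t(h, B) = B**2 + B = B + B**2)
-421 + t(21, -22)*381 = -421 - 22*(1 - 22)*381 = -421 - 22*(-21)*381 = -421 + 462*381 = -421 + 176022 = 175601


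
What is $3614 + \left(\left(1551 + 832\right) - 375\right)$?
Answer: $5622$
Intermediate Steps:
$3614 + \left(\left(1551 + 832\right) - 375\right) = 3614 + \left(2383 - 375\right) = 3614 + 2008 = 5622$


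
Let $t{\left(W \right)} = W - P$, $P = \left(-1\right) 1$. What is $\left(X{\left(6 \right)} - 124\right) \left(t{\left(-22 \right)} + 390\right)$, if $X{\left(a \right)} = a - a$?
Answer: $-45756$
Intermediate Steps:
$P = -1$
$X{\left(a \right)} = 0$
$t{\left(W \right)} = 1 + W$ ($t{\left(W \right)} = W - -1 = W + 1 = 1 + W$)
$\left(X{\left(6 \right)} - 124\right) \left(t{\left(-22 \right)} + 390\right) = \left(0 - 124\right) \left(\left(1 - 22\right) + 390\right) = - 124 \left(-21 + 390\right) = \left(-124\right) 369 = -45756$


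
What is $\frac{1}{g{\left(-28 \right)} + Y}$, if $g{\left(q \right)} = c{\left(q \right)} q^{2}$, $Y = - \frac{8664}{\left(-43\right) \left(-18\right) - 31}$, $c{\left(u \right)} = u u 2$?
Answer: $\frac{743}{913370152} \approx 8.1347 \cdot 10^{-7}$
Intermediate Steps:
$c{\left(u \right)} = 2 u^{2}$ ($c{\left(u \right)} = u^{2} \cdot 2 = 2 u^{2}$)
$Y = - \frac{8664}{743}$ ($Y = - \frac{8664}{774 - 31} = - \frac{8664}{743} \approx -11.661$)
$g{\left(q \right)} = 2 q^{4}$ ($g{\left(q \right)} = 2 q^{2} q^{2} = 2 q^{4}$)
$\frac{1}{g{\left(-28 \right)} + Y} = \frac{1}{2 \left(-28\right)^{4} - \frac{8664}{743}} = \frac{1}{2 \cdot 614656 - \frac{8664}{743}} = \frac{1}{1229312 - \frac{8664}{743}} = \frac{1}{\frac{913370152}{743}} = \frac{743}{913370152}$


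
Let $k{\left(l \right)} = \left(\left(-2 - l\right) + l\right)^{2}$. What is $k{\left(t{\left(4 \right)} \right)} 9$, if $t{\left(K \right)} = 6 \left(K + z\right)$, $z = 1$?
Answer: $36$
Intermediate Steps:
$t{\left(K \right)} = 6 + 6 K$ ($t{\left(K \right)} = 6 \left(K + 1\right) = 6 \left(1 + K\right) = 6 + 6 K$)
$k{\left(l \right)} = 4$ ($k{\left(l \right)} = \left(-2\right)^{2} = 4$)
$k{\left(t{\left(4 \right)} \right)} 9 = 4 \cdot 9 = 36$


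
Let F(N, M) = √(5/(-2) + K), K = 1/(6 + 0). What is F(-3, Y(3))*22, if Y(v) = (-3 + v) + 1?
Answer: 22*I*√21/3 ≈ 33.606*I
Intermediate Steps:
K = ⅙ (K = 1/6 = ⅙ ≈ 0.16667)
Y(v) = -2 + v
F(N, M) = I*√21/3 (F(N, M) = √(5/(-2) + ⅙) = √(5*(-½) + ⅙) = √(-5/2 + ⅙) = √(-7/3) = I*√21/3)
F(-3, Y(3))*22 = (I*√21/3)*22 = 22*I*√21/3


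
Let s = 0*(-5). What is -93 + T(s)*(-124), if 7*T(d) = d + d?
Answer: -93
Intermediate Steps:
s = 0
T(d) = 2*d/7 (T(d) = (d + d)/7 = (2*d)/7 = 2*d/7)
-93 + T(s)*(-124) = -93 + ((2/7)*0)*(-124) = -93 + 0*(-124) = -93 + 0 = -93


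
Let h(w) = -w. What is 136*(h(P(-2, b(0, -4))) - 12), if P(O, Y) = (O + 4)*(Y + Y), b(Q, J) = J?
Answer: 544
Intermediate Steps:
P(O, Y) = 2*Y*(4 + O) (P(O, Y) = (4 + O)*(2*Y) = 2*Y*(4 + O))
136*(h(P(-2, b(0, -4))) - 12) = 136*(-2*(-4)*(4 - 2) - 12) = 136*(-2*(-4)*2 - 12) = 136*(-1*(-16) - 12) = 136*(16 - 12) = 136*4 = 544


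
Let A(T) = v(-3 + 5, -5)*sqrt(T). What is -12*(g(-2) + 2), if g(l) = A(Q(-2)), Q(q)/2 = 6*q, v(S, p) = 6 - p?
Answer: -24 - 264*I*sqrt(6) ≈ -24.0 - 646.67*I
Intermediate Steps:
Q(q) = 12*q (Q(q) = 2*(6*q) = 12*q)
A(T) = 11*sqrt(T) (A(T) = (6 - 1*(-5))*sqrt(T) = (6 + 5)*sqrt(T) = 11*sqrt(T))
g(l) = 22*I*sqrt(6) (g(l) = 11*sqrt(12*(-2)) = 11*sqrt(-24) = 11*(2*I*sqrt(6)) = 22*I*sqrt(6))
-12*(g(-2) + 2) = -12*(22*I*sqrt(6) + 2) = -12*(2 + 22*I*sqrt(6)) = -24 - 264*I*sqrt(6)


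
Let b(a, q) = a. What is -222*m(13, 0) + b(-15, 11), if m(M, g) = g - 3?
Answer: 651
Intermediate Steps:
m(M, g) = -3 + g
-222*m(13, 0) + b(-15, 11) = -222*(-3 + 0) - 15 = -222*(-3) - 15 = 666 - 15 = 651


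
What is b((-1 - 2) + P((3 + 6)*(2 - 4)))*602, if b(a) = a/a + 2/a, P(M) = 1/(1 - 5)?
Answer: 3010/13 ≈ 231.54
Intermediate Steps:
P(M) = -1/4 (P(M) = 1/(-4) = -1/4)
b(a) = 1 + 2/a
b((-1 - 2) + P((3 + 6)*(2 - 4)))*602 = ((2 + ((-1 - 2) - 1/4))/((-1 - 2) - 1/4))*602 = ((2 + (-3 - 1/4))/(-3 - 1/4))*602 = ((2 - 13/4)/(-13/4))*602 = -4/13*(-5/4)*602 = (5/13)*602 = 3010/13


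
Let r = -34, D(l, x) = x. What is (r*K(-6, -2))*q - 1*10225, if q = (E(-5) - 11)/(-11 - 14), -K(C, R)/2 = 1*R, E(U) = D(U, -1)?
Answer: -257257/25 ≈ -10290.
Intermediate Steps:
E(U) = -1
K(C, R) = -2*R
q = 12/25 (q = (-1 - 11)/(-11 - 14) = -12/(-25) = -12*(-1/25) = 12/25 ≈ 0.48000)
(r*K(-6, -2))*q - 1*10225 = -(-68)*(-2)*(12/25) - 1*10225 = -34*4*(12/25) - 10225 = -136*12/25 - 10225 = -1632/25 - 10225 = -257257/25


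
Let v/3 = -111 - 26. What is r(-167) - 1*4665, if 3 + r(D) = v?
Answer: -5079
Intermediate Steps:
v = -411 (v = 3*(-111 - 26) = 3*(-137) = -411)
r(D) = -414 (r(D) = -3 - 411 = -414)
r(-167) - 1*4665 = -414 - 1*4665 = -414 - 4665 = -5079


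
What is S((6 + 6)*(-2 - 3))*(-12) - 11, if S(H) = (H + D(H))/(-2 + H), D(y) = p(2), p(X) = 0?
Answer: -701/31 ≈ -22.613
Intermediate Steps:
D(y) = 0
S(H) = H/(-2 + H) (S(H) = (H + 0)/(-2 + H) = H/(-2 + H))
S((6 + 6)*(-2 - 3))*(-12) - 11 = (((6 + 6)*(-2 - 3))/(-2 + (6 + 6)*(-2 - 3)))*(-12) - 11 = ((12*(-5))/(-2 + 12*(-5)))*(-12) - 11 = -60/(-2 - 60)*(-12) - 11 = -60/(-62)*(-12) - 11 = -60*(-1/62)*(-12) - 11 = (30/31)*(-12) - 11 = -360/31 - 11 = -701/31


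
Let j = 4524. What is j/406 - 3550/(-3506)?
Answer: 149159/12271 ≈ 12.155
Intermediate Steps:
j/406 - 3550/(-3506) = 4524/406 - 3550/(-3506) = 4524*(1/406) - 3550*(-1/3506) = 78/7 + 1775/1753 = 149159/12271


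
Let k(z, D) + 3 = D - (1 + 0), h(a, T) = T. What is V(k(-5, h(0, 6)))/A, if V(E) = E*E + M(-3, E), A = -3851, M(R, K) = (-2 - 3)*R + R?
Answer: -16/3851 ≈ -0.0041548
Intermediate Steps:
M(R, K) = -4*R (M(R, K) = -5*R + R = -4*R)
k(z, D) = -4 + D (k(z, D) = -3 + (D - (1 + 0)) = -3 + (D - 1*1) = -3 + (D - 1) = -3 + (-1 + D) = -4 + D)
V(E) = 12 + E² (V(E) = E*E - 4*(-3) = E² + 12 = 12 + E²)
V(k(-5, h(0, 6)))/A = (12 + (-4 + 6)²)/(-3851) = (12 + 2²)*(-1/3851) = (12 + 4)*(-1/3851) = 16*(-1/3851) = -16/3851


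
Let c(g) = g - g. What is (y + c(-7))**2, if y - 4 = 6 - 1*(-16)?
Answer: 676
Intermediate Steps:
c(g) = 0
y = 26 (y = 4 + (6 - 1*(-16)) = 4 + (6 + 16) = 4 + 22 = 26)
(y + c(-7))**2 = (26 + 0)**2 = 26**2 = 676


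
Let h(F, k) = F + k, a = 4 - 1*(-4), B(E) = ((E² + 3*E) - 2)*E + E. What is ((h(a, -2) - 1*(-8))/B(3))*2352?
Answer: 10976/17 ≈ 645.65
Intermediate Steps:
B(E) = E + E*(-2 + E² + 3*E) (B(E) = (-2 + E² + 3*E)*E + E = E*(-2 + E² + 3*E) + E = E + E*(-2 + E² + 3*E))
a = 8 (a = 4 + 4 = 8)
((h(a, -2) - 1*(-8))/B(3))*2352 = (((8 - 2) - 1*(-8))/((3*(-1 + 3² + 3*3))))*2352 = ((6 + 8)/((3*(-1 + 9 + 9))))*2352 = (14/((3*17)))*2352 = (14/51)*2352 = 10976/17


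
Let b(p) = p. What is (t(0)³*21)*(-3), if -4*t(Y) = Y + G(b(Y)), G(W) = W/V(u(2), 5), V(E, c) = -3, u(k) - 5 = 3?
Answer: 0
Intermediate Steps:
u(k) = 8 (u(k) = 5 + 3 = 8)
G(W) = -W/3 (G(W) = W/(-3) = W*(-⅓) = -W/3)
t(Y) = -Y/6 (t(Y) = -(Y - Y/3)/4 = -Y/6)
(t(0)³*21)*(-3) = ((-⅙*0)³*21)*(-3) = (0³*21)*(-3) = (0*21)*(-3) = 0*(-3) = 0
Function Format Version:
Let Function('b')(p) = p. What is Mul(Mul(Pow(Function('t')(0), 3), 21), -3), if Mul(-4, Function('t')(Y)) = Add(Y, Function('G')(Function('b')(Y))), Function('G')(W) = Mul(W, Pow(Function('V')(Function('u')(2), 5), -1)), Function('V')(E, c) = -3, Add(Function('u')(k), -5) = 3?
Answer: 0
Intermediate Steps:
Function('u')(k) = 8 (Function('u')(k) = Add(5, 3) = 8)
Function('G')(W) = Mul(Rational(-1, 3), W) (Function('G')(W) = Mul(W, Pow(-3, -1)) = Mul(W, Rational(-1, 3)) = Mul(Rational(-1, 3), W))
Function('t')(Y) = Mul(Rational(-1, 6), Y) (Function('t')(Y) = Mul(Rational(-1, 4), Add(Y, Mul(Rational(-1, 3), Y))) = Mul(Rational(-1, 4), Mul(Rational(2, 3), Y)) = Mul(Rational(-1, 6), Y))
Mul(Mul(Pow(Function('t')(0), 3), 21), -3) = Mul(Mul(Pow(Mul(Rational(-1, 6), 0), 3), 21), -3) = Mul(Mul(Pow(0, 3), 21), -3) = Mul(Mul(0, 21), -3) = Mul(0, -3) = 0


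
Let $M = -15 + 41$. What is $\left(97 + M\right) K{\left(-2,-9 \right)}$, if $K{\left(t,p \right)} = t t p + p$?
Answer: $-5535$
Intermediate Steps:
$K{\left(t,p \right)} = p + p t^{2}$ ($K{\left(t,p \right)} = t^{2} p + p = p t^{2} + p = p + p t^{2}$)
$M = 26$
$\left(97 + M\right) K{\left(-2,-9 \right)} = \left(97 + 26\right) \left(- 9 \left(1 + \left(-2\right)^{2}\right)\right) = 123 \left(- 9 \left(1 + 4\right)\right) = 123 \left(\left(-9\right) 5\right) = 123 \left(-45\right) = -5535$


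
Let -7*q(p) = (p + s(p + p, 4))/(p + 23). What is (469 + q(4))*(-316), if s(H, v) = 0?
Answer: -28009292/189 ≈ -1.4820e+5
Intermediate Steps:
q(p) = -p/(7*(23 + p)) (q(p) = -(p + 0)/(7*(p + 23)) = -p/(7*(23 + p)))
(469 + q(4))*(-316) = (469 - 1*4/(161 + 7*4))*(-316) = (469 - 1*4/(161 + 28))*(-316) = (469 - 1*4/189)*(-316) = (469 - 1*4*1/189)*(-316) = (469 - 4/189)*(-316) = (88637/189)*(-316) = -28009292/189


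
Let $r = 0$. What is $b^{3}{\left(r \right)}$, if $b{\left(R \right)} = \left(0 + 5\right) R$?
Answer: $0$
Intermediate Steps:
$b{\left(R \right)} = 5 R$
$b^{3}{\left(r \right)} = \left(5 \cdot 0\right)^{3} = 0^{3} = 0$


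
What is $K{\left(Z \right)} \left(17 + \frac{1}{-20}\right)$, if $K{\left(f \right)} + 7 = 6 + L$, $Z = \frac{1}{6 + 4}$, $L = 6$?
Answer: $\frac{339}{4} \approx 84.75$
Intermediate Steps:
$Z = \frac{1}{10} \approx 0.1$
$K{\left(f \right)} = 5$ ($K{\left(f \right)} = -7 + \left(6 + 6\right) = -7 + 12 = 5$)
$K{\left(Z \right)} \left(17 + \frac{1}{-20}\right) = 5 \left(17 + \frac{1}{-20}\right) = 5 \left(17 - \frac{1}{20}\right) = 5 \cdot \frac{339}{20} = \frac{339}{4}$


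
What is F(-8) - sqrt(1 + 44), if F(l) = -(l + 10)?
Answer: -2 - 3*sqrt(5) ≈ -8.7082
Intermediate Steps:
F(l) = -10 - l (F(l) = -(10 + l) = -10 - l)
F(-8) - sqrt(1 + 44) = (-10 - 1*(-8)) - sqrt(1 + 44) = (-10 + 8) - sqrt(45) = -2 - 3*sqrt(5)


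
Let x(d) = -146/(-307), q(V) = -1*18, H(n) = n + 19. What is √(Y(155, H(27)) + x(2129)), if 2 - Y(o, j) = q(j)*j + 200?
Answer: 2*√14855423/307 ≈ 25.109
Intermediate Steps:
H(n) = 19 + n
q(V) = -18
x(d) = 146/307 (x(d) = -146*(-1/307) = 146/307)
Y(o, j) = -198 + 18*j (Y(o, j) = 2 - (-18*j + 200) = 2 - (200 - 18*j) = 2 + (-200 + 18*j) = -198 + 18*j)
√(Y(155, H(27)) + x(2129)) = √((-198 + 18*(19 + 27)) + 146/307) = √((-198 + 18*46) + 146/307) = √((-198 + 828) + 146/307) = √(630 + 146/307) = √(193556/307) = 2*√14855423/307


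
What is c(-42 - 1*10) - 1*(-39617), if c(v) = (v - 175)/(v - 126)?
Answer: 7052053/178 ≈ 39618.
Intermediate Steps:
c(v) = (-175 + v)/(-126 + v)
c(-42 - 1*10) - 1*(-39617) = (-175 + (-42 - 1*10))/(-126 + (-42 - 1*10)) - 1*(-39617) = (-175 + (-42 - 10))/(-126 + (-42 - 10)) + 39617 = (-175 - 52)/(-126 - 52) + 39617 = -227/(-178) + 39617 = -1/178*(-227) + 39617 = 227/178 + 39617 = 7052053/178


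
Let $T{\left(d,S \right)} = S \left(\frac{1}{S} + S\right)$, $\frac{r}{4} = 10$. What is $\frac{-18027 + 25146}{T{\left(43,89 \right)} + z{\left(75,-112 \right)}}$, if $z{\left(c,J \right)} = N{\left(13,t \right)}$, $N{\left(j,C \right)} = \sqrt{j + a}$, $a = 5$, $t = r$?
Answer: $\frac{4028337}{4482719} - \frac{3051 \sqrt{2}}{8965438} \approx 0.89816$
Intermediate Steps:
$r = 40$ ($r = 4 \cdot 10 = 40$)
$t = 40$
$T{\left(d,S \right)} = S \left(S + \frac{1}{S}\right)$
$N{\left(j,C \right)} = \sqrt{5 + j}$ ($N{\left(j,C \right)} = \sqrt{j + 5} = \sqrt{5 + j}$)
$z{\left(c,J \right)} = 3 \sqrt{2}$ ($z{\left(c,J \right)} = \sqrt{5 + 13} = \sqrt{18} = 3 \sqrt{2}$)
$\frac{-18027 + 25146}{T{\left(43,89 \right)} + z{\left(75,-112 \right)}} = \frac{-18027 + 25146}{\left(1 + 89^{2}\right) + 3 \sqrt{2}} = \frac{7119}{\left(1 + 7921\right) + 3 \sqrt{2}} = \frac{7119}{7922 + 3 \sqrt{2}}$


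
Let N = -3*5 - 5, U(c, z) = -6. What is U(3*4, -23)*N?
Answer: 120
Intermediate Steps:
N = -20 (N = -15 - 5 = -20)
U(3*4, -23)*N = -6*(-20) = 120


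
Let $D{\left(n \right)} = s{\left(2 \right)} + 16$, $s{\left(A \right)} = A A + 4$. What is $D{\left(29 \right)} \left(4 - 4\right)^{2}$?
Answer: $0$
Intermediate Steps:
$s{\left(A \right)} = 4 + A^{2}$ ($s{\left(A \right)} = A^{2} + 4 = 4 + A^{2}$)
$D{\left(n \right)} = 24$ ($D{\left(n \right)} = \left(4 + 2^{2}\right) + 16 = \left(4 + 4\right) + 16 = 8 + 16 = 24$)
$D{\left(29 \right)} \left(4 - 4\right)^{2} = 24 \left(4 - 4\right)^{2} = 24 \cdot 0^{2} = 24 \cdot 0 = 0$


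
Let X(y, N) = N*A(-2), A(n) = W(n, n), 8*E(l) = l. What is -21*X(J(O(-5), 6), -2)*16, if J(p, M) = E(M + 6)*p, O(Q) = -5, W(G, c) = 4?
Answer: 2688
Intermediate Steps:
E(l) = l/8
A(n) = 4
J(p, M) = p*(¾ + M/8) (J(p, M) = ((M + 6)/8)*p = ((6 + M)/8)*p = (¾ + M/8)*p = p*(¾ + M/8))
X(y, N) = 4*N (X(y, N) = N*4 = 4*N)
-21*X(J(O(-5), 6), -2)*16 = -84*(-2)*16 = -21*(-8)*16 = 168*16 = 2688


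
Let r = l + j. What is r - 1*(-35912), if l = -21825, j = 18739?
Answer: 32826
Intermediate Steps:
r = -3086 (r = -21825 + 18739 = -3086)
r - 1*(-35912) = -3086 - 1*(-35912) = -3086 + 35912 = 32826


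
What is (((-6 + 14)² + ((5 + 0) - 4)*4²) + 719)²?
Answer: 638401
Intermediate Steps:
(((-6 + 14)² + ((5 + 0) - 4)*4²) + 719)² = ((8² + (5 - 4)*16) + 719)² = ((64 + 1*16) + 719)² = ((64 + 16) + 719)² = (80 + 719)² = 799² = 638401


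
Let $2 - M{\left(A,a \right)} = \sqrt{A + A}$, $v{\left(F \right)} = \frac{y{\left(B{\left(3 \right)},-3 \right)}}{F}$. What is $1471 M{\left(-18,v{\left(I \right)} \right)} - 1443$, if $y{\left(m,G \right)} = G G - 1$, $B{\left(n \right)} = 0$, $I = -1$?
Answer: $1499 - 8826 i \approx 1499.0 - 8826.0 i$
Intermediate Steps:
$y{\left(m,G \right)} = -1 + G^{2}$ ($y{\left(m,G \right)} = G^{2} - 1 = -1 + G^{2}$)
$v{\left(F \right)} = \frac{8}{F}$ ($v{\left(F \right)} = \frac{-1 + \left(-3\right)^{2}}{F} = \frac{-1 + 9}{F} = \frac{8}{F}$)
$M{\left(A,a \right)} = 2 - \sqrt{2} \sqrt{A}$ ($M{\left(A,a \right)} = 2 - \sqrt{A + A} = 2 - \sqrt{2 A} = 2 - \sqrt{2} \sqrt{A}$)
$1471 M{\left(-18,v{\left(I \right)} \right)} - 1443 = 1471 \left(2 - \sqrt{2} \sqrt{-18}\right) - 1443 = 1471 \left(2 - \sqrt{2} \cdot 3 i \sqrt{2}\right) - 1443 = 1471 \left(2 - 6 i\right) - 1443 = \left(2942 - 8826 i\right) - 1443 = 1499 - 8826 i$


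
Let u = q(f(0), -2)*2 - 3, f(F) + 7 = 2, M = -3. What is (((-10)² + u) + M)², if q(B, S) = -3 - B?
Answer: 9604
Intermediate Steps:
f(F) = -5 (f(F) = -7 + 2 = -5)
u = 1 (u = (-3 - 1*(-5))*2 - 3 = (-3 + 5)*2 - 3 = 2*2 - 3 = 4 - 3 = 1)
(((-10)² + u) + M)² = (((-10)² + 1) - 3)² = ((100 + 1) - 3)² = (101 - 3)² = 98² = 9604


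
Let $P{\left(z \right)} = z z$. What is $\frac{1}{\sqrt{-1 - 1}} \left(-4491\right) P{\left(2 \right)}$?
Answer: $8982 i \sqrt{2} \approx 12702.0 i$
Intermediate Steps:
$P{\left(z \right)} = z^{2}$
$\frac{1}{\sqrt{-1 - 1}} \left(-4491\right) P{\left(2 \right)} = \frac{1}{\sqrt{-1 - 1}} \left(-4491\right) 2^{2} = \frac{1}{\sqrt{-2}} \left(-4491\right) 4 = \frac{1}{i \sqrt{2}} \left(-4491\right) 4 = - \frac{i \sqrt{2}}{2} \left(-4491\right) 4 = \frac{4491 i \sqrt{2}}{2} \cdot 4 = 8982 i \sqrt{2}$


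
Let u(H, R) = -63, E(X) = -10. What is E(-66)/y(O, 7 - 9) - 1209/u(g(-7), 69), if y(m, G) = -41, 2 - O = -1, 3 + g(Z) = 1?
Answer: 16733/861 ≈ 19.434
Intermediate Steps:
g(Z) = -2 (g(Z) = -3 + 1 = -2)
O = 3 (O = 2 - 1*(-1) = 2 + 1 = 3)
E(-66)/y(O, 7 - 9) - 1209/u(g(-7), 69) = -10/(-41) - 1209/(-63) = -10*(-1/41) - 1209*(-1/63) = 10/41 + 403/21 = 16733/861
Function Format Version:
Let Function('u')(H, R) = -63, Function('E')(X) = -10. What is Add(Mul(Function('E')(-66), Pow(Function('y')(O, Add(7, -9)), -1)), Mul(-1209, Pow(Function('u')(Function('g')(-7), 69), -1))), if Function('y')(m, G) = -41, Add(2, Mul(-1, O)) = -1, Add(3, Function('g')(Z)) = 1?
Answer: Rational(16733, 861) ≈ 19.434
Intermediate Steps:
Function('g')(Z) = -2 (Function('g')(Z) = Add(-3, 1) = -2)
O = 3 (O = Add(2, Mul(-1, -1)) = Add(2, 1) = 3)
Add(Mul(Function('E')(-66), Pow(Function('y')(O, Add(7, -9)), -1)), Mul(-1209, Pow(Function('u')(Function('g')(-7), 69), -1))) = Add(Mul(-10, Pow(-41, -1)), Mul(-1209, Pow(-63, -1))) = Add(Mul(-10, Rational(-1, 41)), Mul(-1209, Rational(-1, 63))) = Add(Rational(10, 41), Rational(403, 21)) = Rational(16733, 861)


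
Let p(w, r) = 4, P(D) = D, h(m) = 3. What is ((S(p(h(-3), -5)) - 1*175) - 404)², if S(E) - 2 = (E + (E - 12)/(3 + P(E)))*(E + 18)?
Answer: 12952801/49 ≈ 2.6434e+5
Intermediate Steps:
S(E) = 2 + (18 + E)*(E + (-12 + E)/(3 + E)) (S(E) = 2 + (E + (E - 12)/(3 + E))*(E + 18) = 2 + (E + (-12 + E)/(3 + E))*(18 + E) = 2 + (18 + E)*(E + (-12 + E)/(3 + E)))
((S(p(h(-3), -5)) - 1*175) - 404)² = (((-210 + 4³ + 22*4² + 62*4)/(3 + 4) - 1*175) - 404)² = (((-210 + 64 + 22*16 + 248)/7 - 175) - 404)² = (((-210 + 64 + 352 + 248)/7 - 175) - 404)² = (((⅐)*454 - 175) - 404)² = ((454/7 - 175) - 404)² = (-771/7 - 404)² = (-3599/7)² = 12952801/49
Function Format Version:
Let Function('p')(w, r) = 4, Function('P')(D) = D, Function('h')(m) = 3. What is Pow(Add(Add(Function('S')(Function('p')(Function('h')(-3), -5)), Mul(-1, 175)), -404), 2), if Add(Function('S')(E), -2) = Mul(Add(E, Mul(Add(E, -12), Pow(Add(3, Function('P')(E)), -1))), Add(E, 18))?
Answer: Rational(12952801, 49) ≈ 2.6434e+5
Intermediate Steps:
Function('S')(E) = Add(2, Mul(Add(18, E), Add(E, Mul(Pow(Add(3, E), -1), Add(-12, E))))) (Function('S')(E) = Add(2, Mul(Add(E, Mul(Add(E, -12), Pow(Add(3, E), -1))), Add(E, 18))) = Add(2, Mul(Add(E, Mul(Add(-12, E), Pow(Add(3, E), -1))), Add(18, E))) = Add(2, Mul(Add(E, Mul(Pow(Add(3, E), -1), Add(-12, E))), Add(18, E))) = Add(2, Mul(Add(18, E), Add(E, Mul(Pow(Add(3, E), -1), Add(-12, E))))))
Pow(Add(Add(Function('S')(Function('p')(Function('h')(-3), -5)), Mul(-1, 175)), -404), 2) = Pow(Add(Add(Mul(Pow(Add(3, 4), -1), Add(-210, Pow(4, 3), Mul(22, Pow(4, 2)), Mul(62, 4))), Mul(-1, 175)), -404), 2) = Pow(Add(Add(Mul(Pow(7, -1), Add(-210, 64, Mul(22, 16), 248)), -175), -404), 2) = Pow(Add(Add(Mul(Rational(1, 7), Add(-210, 64, 352, 248)), -175), -404), 2) = Pow(Add(Add(Mul(Rational(1, 7), 454), -175), -404), 2) = Pow(Add(Add(Rational(454, 7), -175), -404), 2) = Pow(Add(Rational(-771, 7), -404), 2) = Pow(Rational(-3599, 7), 2) = Rational(12952801, 49)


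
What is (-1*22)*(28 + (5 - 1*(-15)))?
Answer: -1056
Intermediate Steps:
(-1*22)*(28 + (5 - 1*(-15))) = -22*(28 + (5 + 15)) = -22*(28 + 20) = -22*48 = -1056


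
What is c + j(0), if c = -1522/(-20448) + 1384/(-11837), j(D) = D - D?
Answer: -5142059/121021488 ≈ -0.042489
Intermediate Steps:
j(D) = 0
c = -5142059/121021488 (c = -1522*(-1/20448) + 1384*(-1/11837) = 761/10224 - 1384/11837 = -5142059/121021488 ≈ -0.042489)
c + j(0) = -5142059/121021488 + 0 = -5142059/121021488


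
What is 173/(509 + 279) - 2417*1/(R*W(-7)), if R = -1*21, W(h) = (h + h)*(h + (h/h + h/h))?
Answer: 1079453/579180 ≈ 1.8638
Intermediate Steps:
W(h) = 2*h*(2 + h) (W(h) = (2*h)*(h + (1 + 1)) = (2*h)*(h + 2) = (2*h)*(2 + h) = 2*h*(2 + h))
R = -21
173/(509 + 279) - 2417*1/(R*W(-7)) = 173/(509 + 279) - 2417*1/(294*(2 - 7)) = 173/788 - 2417/((-42*(-7)*(-5))) = 173*(1/788) - 2417/((-21*70)) = 173/788 - 2417/(-1470) = 173/788 - 2417*(-1/1470) = 173/788 + 2417/1470 = 1079453/579180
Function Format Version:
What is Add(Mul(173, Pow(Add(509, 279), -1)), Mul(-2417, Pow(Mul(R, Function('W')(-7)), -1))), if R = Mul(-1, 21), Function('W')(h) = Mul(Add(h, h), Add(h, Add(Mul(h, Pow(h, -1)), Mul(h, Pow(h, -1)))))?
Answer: Rational(1079453, 579180) ≈ 1.8638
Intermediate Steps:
Function('W')(h) = Mul(2, h, Add(2, h)) (Function('W')(h) = Mul(Mul(2, h), Add(h, Add(1, 1))) = Mul(Mul(2, h), Add(h, 2)) = Mul(Mul(2, h), Add(2, h)) = Mul(2, h, Add(2, h)))
R = -21
Add(Mul(173, Pow(Add(509, 279), -1)), Mul(-2417, Pow(Mul(R, Function('W')(-7)), -1))) = Add(Mul(173, Pow(Add(509, 279), -1)), Mul(-2417, Pow(Mul(-21, Mul(2, -7, Add(2, -7))), -1))) = Add(Mul(173, Pow(788, -1)), Mul(-2417, Pow(Mul(-21, Mul(2, -7, -5)), -1))) = Add(Mul(173, Rational(1, 788)), Mul(-2417, Pow(Mul(-21, 70), -1))) = Add(Rational(173, 788), Mul(-2417, Pow(-1470, -1))) = Add(Rational(173, 788), Mul(-2417, Rational(-1, 1470))) = Add(Rational(173, 788), Rational(2417, 1470)) = Rational(1079453, 579180)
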